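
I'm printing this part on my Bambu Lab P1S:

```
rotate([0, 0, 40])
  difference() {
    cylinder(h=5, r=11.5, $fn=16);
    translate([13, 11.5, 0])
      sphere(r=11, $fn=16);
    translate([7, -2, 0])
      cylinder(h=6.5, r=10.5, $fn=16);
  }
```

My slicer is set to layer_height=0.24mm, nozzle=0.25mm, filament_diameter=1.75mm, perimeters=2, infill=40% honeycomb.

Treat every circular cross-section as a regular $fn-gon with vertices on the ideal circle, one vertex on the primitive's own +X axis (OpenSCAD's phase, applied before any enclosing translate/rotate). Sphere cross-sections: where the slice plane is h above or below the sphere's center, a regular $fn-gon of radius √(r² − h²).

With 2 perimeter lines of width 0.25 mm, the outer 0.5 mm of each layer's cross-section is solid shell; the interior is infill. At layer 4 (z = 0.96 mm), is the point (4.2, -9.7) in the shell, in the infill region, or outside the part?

infill

At z = 0.96 mm: the cylinder: section is a regular 16-gon, circumradius r=11.5; the r=11 sphere at (13, 11.5) contributes a regular 16-gon of circumradius √(11²−0.96²) = 10.958; the r=10.5 cylinder at (7, -2) gives a regular 16-gon of circumradius 10.5 (constant along its height); After the difference (first − rest): starting from the r=11.5 cylinder, the r=11 sphere at (13, 11.5) partially overlaps it — only the 45.17 mm² overlap (of its 367.62 mm²) is removed, clipping the outline; the r=10.5 cylinder at (7, -2) partially overlaps it — only the 179.38 mm² overlap (of its 337.53 mm²) is removed, clipping the outline — 1 connected region; (whole slice rotated 40° about Z — lengths, areas and connectivity unchanged). Overall, the cross-section is a single solid region. Undo the 40° rotation: the query point maps to (-3.018, -10.130) in the un-rotated model frame. The nearest boundary edge runs (-0.00, -11.50)→(-4.40, -10.62); distance from the point to it = 0.75 mm. The point is inside the cross-section and 0.75 mm from the nearest boundary — more than the 0.5 mm shell width (2 × 0.25), so it's in the infill interior.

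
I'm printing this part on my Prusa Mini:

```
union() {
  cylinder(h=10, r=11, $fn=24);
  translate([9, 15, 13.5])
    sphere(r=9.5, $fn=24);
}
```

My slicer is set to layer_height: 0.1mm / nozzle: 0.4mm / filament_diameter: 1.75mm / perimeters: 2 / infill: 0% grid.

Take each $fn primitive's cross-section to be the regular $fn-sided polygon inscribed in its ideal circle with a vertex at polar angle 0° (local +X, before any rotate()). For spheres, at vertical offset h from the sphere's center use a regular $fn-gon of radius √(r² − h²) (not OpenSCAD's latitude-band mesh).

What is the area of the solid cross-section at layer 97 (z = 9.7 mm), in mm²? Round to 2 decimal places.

598.86 mm²

At z = 9.7 mm: the r=11 cylinder gives a regular 24-gon of circumradius 11 (constant along its height) (area = (24/2)·11.000²·sin(360°/24) = 375.81 mm²); the r=9.5 sphere at (9, 15) slices to a regular 24-gon of circumradius 8.707 (√(r²−h²) with h=3.8 from center) (area = (24/2)·8.707²·sin(360°/24) = 235.45 mm²); Taking the union: the regions partially overlap — summed areas 611.26 mm² minus the doubly-counted overlap 12.40 mm² gives 598.86 mm² — area = 598.86 mm². Overall, the cross-section is a single solid region. Net area = 598.86 mm².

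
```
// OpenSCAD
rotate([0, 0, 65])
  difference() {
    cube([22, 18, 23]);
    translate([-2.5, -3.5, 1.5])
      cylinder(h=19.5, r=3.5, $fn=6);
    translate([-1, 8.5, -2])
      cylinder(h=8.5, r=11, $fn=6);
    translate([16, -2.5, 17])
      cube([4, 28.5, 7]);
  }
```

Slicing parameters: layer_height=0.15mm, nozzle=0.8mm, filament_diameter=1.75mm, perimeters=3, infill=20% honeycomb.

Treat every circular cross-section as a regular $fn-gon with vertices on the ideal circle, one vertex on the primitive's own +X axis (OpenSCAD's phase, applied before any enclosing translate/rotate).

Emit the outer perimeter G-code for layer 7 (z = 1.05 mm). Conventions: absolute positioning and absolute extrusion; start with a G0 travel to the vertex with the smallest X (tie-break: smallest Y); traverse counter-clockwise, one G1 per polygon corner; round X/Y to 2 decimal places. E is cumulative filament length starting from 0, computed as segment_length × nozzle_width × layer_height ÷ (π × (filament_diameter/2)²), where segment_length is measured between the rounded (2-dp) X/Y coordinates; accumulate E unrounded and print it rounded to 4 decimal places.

At z = 1.05 mm: the 22×18 cube contributes its full rectangle; the cylinder at (-2.5, -3.5) does not reach this height (z outside [1.5, 21]); the r=11 cylinder at (-1, 8.5) gives a regular 6-gon of circumradius 11 (constant along its height); the cube at (16, -2.5) does not reach this height (z outside [17, 24]); Taking the first minus the rest: starting from the 22×18 cube, the r=11 cylinder at (-1, 8.5) partially overlaps it — only the 133.09 mm² overlap (of its 314.37 mm²) is removed, clipping the outline — 1 connected region; (rotated 65° about Z; rotation is an isometry so areas/perimeters/island counts are preserved). The outline is a single polygon with 5 vertices. Extrusion per mm of travel: 0.8 × 0.15 / (π × 0.875²) = 0.049890. Accumulating E over each segment gives final E = 3.6514.

G0 X-14.41 Y11.70 Z1.05
G1 X-3.48 Y12.66 E0.5474
G1 X2.15 Y4.62 E1.0371
G1 X9.30 Y19.94 E1.8805
G1 X-7.02 Y27.55 E2.7789
G1 X-14.41 Y11.70 E3.6514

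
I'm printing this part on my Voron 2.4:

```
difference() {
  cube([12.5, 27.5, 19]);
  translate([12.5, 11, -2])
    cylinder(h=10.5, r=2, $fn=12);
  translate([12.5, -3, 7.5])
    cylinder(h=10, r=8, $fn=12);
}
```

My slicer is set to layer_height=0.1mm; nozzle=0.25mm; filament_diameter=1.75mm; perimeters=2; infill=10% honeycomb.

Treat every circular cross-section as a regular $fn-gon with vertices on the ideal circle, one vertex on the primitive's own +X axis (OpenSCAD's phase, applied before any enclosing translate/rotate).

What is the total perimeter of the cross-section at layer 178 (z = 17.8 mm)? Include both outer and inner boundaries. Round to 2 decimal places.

At z = 17.8 mm: the cube (footprint 12.5×27.5) is included at this height (perimeter 80.00 mm); the cylinder at (12.5, 11) is absent (z outside [-2, 8.5]); the cylinder at (12.5, -3) is absent (z outside [7.5, 17.5]); Subtracting the remaining from the first: none of the subtracted shapes is present at this height, so the 12.5×27.5 cube is unchanged — boundary = 80.00 mm. Overall, the cross-section is a single solid region. Total boundary length (outer) = 80.00 mm.

80.00 mm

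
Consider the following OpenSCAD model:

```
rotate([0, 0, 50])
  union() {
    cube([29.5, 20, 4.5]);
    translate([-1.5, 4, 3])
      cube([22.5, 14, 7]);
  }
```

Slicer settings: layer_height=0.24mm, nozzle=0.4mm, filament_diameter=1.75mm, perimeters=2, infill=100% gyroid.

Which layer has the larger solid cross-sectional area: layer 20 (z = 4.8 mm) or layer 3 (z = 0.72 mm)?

Layer 20 (z = 4.8): the cube is not intersected at this z (z outside [0, 4.5]); the cube at (-1.5, 4) (footprint 22.5×14) is included at this height (area 315.00 mm²); Combining (union): only the 22.5×14 cube at (-1.5, 4) is present, so the union is just that shape — area = 315.00 mm²; (rotated 50° about Z; rotation is an isometry so areas/perimeters/island counts are preserved). So its area = 315.00 mm². Layer 3 (z = 0.72): the cube is present — its section is the full 29.5×20 rectangle (area 590.00 mm²); the cube at (-1.5, 4) does not reach this height (z outside [3, 10]); Combining (union): only the 29.5×20 cube is present, so the union is just that shape — area = 590.00 mm²; (rotated 50° about Z; rotation is an isometry so areas/perimeters/island counts are preserved). So its area = 590.00 mm². Layer 3 is larger (590.00 vs 315.00 mm²).

layer 3 (z = 0.72 mm)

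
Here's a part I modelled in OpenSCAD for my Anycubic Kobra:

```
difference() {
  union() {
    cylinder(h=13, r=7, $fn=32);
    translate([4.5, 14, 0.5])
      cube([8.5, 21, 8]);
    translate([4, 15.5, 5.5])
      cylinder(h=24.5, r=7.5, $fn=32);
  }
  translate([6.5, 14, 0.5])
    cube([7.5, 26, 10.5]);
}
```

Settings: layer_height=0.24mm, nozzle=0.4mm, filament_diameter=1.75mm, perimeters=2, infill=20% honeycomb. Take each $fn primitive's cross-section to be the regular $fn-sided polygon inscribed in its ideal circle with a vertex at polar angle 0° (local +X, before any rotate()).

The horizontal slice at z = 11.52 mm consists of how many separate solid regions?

At z = 11.52 mm: the r=7 cylinder gives a regular 32-gon of circumradius 7 (constant along its height); the cube at (4.5, 14) is absent (z outside [0.5, 8.5]); the cylinder at (4, 15.5): section is a regular 32-gon, circumradius r=7.5; Merging all regions: the 2 present regions are separate (no shared area or edge), so areas and boundary lengths simply add and each stays a separate island — 2 connected regions; the cube at (6.5, 14) is absent (z outside [0.5, 11]); Subtracting the remaining from the first: none of the subtracted shapes is present at this height, so the result so far is unchanged — 2 connected regions. The result has 2 disconnected regions.

2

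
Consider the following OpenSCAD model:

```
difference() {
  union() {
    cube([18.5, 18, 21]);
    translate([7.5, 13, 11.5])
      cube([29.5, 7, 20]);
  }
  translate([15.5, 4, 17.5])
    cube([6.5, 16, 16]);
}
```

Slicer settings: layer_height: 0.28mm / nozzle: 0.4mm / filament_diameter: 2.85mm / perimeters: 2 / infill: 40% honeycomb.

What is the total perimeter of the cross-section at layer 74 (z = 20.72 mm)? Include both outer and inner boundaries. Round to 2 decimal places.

At z = 20.72 mm: the cube (footprint 18.5×18) is included at this height (perimeter 73.00 mm); the 29.5×7 cube at (7.5, 13) contributes its full rectangle (perimeter 73.00 mm); Taking the union: the regions partially overlap (shared area 55.00 mm²), so the edge portions inside another operand are dropped and the merged outline is re-measured after clipping — boundary = 114.00 mm; the cube at (15.5, 4) is present — its section is the full 6.5×16 rectangle (perimeter 45.00 mm); Taking the first minus the rest: starting from the result so far, the 6.5×16 cube at (15.5, 4) partially overlaps it — only the 72.50 mm² overlap (of its 104.00 mm²) is removed, clipping the outline — boundary = 121.00 mm. Overall, the cross-section has 2 separate islands. Total boundary length (outer) = 121.00 mm.

121.00 mm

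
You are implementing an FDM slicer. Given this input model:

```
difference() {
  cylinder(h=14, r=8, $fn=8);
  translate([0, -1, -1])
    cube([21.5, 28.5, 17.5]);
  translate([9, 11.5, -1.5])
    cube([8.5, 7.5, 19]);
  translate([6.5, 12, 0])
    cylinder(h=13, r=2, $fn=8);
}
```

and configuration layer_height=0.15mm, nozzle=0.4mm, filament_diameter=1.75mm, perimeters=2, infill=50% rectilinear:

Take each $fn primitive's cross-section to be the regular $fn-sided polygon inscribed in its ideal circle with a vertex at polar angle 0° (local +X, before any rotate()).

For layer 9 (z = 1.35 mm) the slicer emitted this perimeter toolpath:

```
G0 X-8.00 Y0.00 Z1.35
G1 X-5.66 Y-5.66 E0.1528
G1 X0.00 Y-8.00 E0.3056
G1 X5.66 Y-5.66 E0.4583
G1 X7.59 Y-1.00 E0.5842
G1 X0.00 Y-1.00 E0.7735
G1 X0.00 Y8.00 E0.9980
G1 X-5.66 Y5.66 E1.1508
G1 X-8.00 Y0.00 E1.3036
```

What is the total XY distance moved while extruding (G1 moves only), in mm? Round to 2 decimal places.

52.26 mm

Sum the Euclidean lengths of each G1 segment: total = 52.26 mm.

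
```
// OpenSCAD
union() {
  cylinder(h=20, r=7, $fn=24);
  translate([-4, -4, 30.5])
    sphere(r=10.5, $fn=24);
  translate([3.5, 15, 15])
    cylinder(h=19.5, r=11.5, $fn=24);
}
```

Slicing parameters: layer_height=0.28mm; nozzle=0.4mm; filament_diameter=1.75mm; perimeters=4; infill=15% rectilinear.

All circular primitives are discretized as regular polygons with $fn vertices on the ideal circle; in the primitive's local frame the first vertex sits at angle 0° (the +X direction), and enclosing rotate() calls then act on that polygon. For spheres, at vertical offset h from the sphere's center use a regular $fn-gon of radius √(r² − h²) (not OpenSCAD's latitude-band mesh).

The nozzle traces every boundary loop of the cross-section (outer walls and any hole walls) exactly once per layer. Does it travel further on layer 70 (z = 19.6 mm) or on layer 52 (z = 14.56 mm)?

Layer 70 (z = 19.6): the cylinder: section is a regular 24-gon, circumradius r=7 (perimeter = 2·24·7.000·sin(180°/24) = 43.86 mm); the sphere at (-4, -4) is not intersected at this z (|z−center|=10.900 > r=10.5); the cylinder at (3.5, 15): section is a regular 24-gon, circumradius r=11.5 (perimeter = 2·24·11.500·sin(180°/24) = 72.05 mm); Taking the union: the regions partially overlap (shared area 19.62 mm²), so the edge portions inside another operand are dropped and the merged outline is re-measured after clipping — boundary = 95.30 mm. So its perimeter = 95.30 mm. Layer 52 (z = 14.56): the r=7 cylinder gives a regular 24-gon of circumradius 7 (constant along its height) (perimeter = 2·24·7.000·sin(180°/24) = 43.86 mm); the sphere at (-4, -4) is absent (|z−center|=15.940 > r=10.5); the cylinder at (3.5, 15) is not intersected at this z (z outside [15, 34.5]); Combining (union): only the r=7 cylinder is present, so the union is just that shape — boundary = 43.86 mm. So its perimeter = 43.86 mm. Layer 70 is larger (95.30 vs 43.86 mm).

layer 70 (z = 19.6 mm)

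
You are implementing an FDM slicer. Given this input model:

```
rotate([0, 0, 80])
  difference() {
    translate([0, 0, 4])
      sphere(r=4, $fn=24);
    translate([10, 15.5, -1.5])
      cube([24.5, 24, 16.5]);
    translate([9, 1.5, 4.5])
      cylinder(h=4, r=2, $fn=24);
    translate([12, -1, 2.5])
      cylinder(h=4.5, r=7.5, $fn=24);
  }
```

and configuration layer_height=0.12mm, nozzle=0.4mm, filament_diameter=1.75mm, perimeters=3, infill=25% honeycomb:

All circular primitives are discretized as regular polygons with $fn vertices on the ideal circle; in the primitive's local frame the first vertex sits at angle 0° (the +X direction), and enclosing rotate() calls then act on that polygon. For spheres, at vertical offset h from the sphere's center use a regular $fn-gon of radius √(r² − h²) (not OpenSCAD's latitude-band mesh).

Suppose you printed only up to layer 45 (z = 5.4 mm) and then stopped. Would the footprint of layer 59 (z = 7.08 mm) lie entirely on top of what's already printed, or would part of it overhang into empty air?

Compare the two slices. At z = 5.4: the r=4 sphere slices to a regular 24-gon of circumradius 3.747 (√(r²−h²) with h=1.4 from center) (area = (24/2)·3.747²·sin(360°/24) = 43.61 mm²); the 24.5×24 cube at (10, 15.5) contributes its full rectangle (area 588.00 mm²); the r=2 cylinder at (9, 1.5) contributes a regular 24-gon of circumradius 2 (area = (24/2)·2.000²·sin(360°/24) = 12.42 mm²); the r=7.5 cylinder at (12, -1) gives a regular 24-gon of circumradius 7.5 (constant along its height) (area = (24/2)·7.500²·sin(360°/24) = 174.70 mm²); After the difference (first − rest): starting from the r=4 sphere (43.61 mm²), the 24.5×24 cube at (10, 15.5) misses the remaining region (no effect); the r=2 cylinder at (9, 1.5) misses the remaining region (no effect); the r=7.5 cylinder at (12, -1) misses the remaining region (no effect) — area = 43.61 mm²; (whole slice rotated 80° about Z — lengths, areas and connectivity unchanged). At z = 7.08: the r=4 sphere contributes a regular 24-gon of circumradius √(4²−3.08²) = 2.552 (area = (24/2)·2.552²·sin(360°/24) = 20.23 mm²); the cube at (10, 15.5) (footprint 24.5×24) is included at this height (area 588.00 mm²); the r=2 cylinder at (9, 1.5) gives a regular 24-gon of circumradius 2 (constant along its height) (area = (24/2)·2.000²·sin(360°/24) = 12.42 mm²); the cylinder at (12, -1) does not reach this height (z outside [2.5, 7]); Taking the first minus the rest: starting from the r=4 sphere (20.23 mm²), the 24.5×24 cube at (10, 15.5) misses the remaining region (no effect); the r=2 cylinder at (9, 1.5) misses the remaining region (no effect) — area = 20.23 mm²; (whole slice rotated 80° about Z — lengths, areas and connectivity unchanged). Checking containment: the cross-section at z = 7.08 is a subset of the cross-section at z = 5.4.

entirely on top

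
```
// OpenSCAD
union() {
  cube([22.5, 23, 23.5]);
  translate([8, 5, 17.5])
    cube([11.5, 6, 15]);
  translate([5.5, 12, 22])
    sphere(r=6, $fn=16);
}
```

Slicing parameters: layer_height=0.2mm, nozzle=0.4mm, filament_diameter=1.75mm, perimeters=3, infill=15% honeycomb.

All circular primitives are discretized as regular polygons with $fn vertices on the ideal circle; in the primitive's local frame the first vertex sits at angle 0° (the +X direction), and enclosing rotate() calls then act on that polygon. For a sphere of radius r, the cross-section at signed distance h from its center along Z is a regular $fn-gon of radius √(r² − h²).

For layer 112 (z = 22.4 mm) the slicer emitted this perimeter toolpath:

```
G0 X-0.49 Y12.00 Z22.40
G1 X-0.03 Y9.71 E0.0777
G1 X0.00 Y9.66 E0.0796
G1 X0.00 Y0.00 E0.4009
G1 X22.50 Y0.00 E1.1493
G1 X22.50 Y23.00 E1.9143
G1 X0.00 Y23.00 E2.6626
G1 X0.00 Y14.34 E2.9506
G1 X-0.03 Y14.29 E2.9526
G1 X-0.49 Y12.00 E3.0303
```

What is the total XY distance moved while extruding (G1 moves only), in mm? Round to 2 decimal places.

91.11 mm

Sum the Euclidean lengths of each G1 segment: total = 91.11 mm.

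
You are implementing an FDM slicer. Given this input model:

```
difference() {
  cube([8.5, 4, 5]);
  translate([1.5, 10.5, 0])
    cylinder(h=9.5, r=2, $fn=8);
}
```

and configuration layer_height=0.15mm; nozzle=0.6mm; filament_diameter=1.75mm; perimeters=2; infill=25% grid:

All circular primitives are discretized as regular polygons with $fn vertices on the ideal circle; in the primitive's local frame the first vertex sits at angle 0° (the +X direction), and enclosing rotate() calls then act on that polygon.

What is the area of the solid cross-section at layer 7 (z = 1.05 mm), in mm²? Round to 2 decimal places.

At z = 1.05 mm: the cube is present — its section is the full 8.5×4 rectangle (area 34.00 mm²); the r=2 cylinder at (1.5, 10.5) gives a regular 8-gon of circumradius 2 (constant along its height) (area = (8/2)·2.000²·sin(360°/8) = 11.31 mm²); After the difference (first − rest): starting from the 8.5×4 cube (34.00 mm²), the r=2 cylinder at (1.5, 10.5) misses the remaining region (no effect) — area = 34.00 mm². Overall, the cross-section is a single solid region. Net area = 34.00 mm².

34.00 mm²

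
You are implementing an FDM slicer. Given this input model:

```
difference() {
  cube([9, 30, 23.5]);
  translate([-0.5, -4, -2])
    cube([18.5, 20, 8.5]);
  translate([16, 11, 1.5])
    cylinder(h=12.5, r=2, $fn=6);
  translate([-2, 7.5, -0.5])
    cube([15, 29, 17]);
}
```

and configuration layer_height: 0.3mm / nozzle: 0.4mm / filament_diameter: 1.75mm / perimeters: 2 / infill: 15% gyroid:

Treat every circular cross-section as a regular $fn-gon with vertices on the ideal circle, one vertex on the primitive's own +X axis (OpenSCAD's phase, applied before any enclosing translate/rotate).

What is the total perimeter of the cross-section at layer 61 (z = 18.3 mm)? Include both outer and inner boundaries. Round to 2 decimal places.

At z = 18.3 mm: the cube is present — its section is the full 9×30 rectangle (perimeter 78.00 mm); the cube at (-0.5, -4) is absent (z outside [-2, 6.5]); the cylinder at (16, 11) is not intersected at this z (z outside [1.5, 14]); the cube at (-2, 7.5) is absent (z outside [-0.5, 16.5]); Subtracting the remaining from the first: none of the subtracted shapes is present at this height, so the 9×30 cube is unchanged — boundary = 78.00 mm. Overall, the cross-section is a single solid region. Total boundary length (outer) = 78.00 mm.

78.00 mm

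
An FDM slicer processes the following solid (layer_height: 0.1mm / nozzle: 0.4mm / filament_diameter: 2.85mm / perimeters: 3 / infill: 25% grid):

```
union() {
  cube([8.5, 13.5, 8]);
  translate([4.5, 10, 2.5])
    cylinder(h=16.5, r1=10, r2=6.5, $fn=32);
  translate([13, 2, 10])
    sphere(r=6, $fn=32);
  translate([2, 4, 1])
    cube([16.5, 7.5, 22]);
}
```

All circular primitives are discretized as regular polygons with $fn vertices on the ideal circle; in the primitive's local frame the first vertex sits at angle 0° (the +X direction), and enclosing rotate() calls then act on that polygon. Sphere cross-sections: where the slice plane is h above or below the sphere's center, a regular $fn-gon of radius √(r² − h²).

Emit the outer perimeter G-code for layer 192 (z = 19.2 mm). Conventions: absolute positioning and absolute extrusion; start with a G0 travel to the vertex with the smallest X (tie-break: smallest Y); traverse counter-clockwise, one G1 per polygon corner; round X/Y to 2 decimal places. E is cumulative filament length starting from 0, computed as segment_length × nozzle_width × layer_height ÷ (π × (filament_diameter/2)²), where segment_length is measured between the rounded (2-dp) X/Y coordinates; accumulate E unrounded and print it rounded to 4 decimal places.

G0 X2.00 Y4.00 Z19.20
G1 X18.50 Y4.00 E0.1035
G1 X18.50 Y11.50 E0.1505
G1 X2.00 Y11.50 E0.2539
G1 X2.00 Y4.00 E0.3010

At z = 19.2 mm: the cube is not intersected at this z (z outside [0, 8]); the cone at (4.5, 10) is not intersected at this z (z outside [2.5, 19]); the sphere at (13, 2) does not reach this height (|z−center|=9.200 > r=6); the 16.5×7.5 cube at (2, 4) contributes its full rectangle; Merging all regions: only the 16.5×7.5 cube at (2, 4) is present, so the union is just that shape — 1 connected region. The outline is a single polygon with 4 vertices. Extrusion per mm of travel: 0.4 × 0.1 / (π × 1.425²) = 0.006270. Accumulating E over each segment gives final E = 0.3010.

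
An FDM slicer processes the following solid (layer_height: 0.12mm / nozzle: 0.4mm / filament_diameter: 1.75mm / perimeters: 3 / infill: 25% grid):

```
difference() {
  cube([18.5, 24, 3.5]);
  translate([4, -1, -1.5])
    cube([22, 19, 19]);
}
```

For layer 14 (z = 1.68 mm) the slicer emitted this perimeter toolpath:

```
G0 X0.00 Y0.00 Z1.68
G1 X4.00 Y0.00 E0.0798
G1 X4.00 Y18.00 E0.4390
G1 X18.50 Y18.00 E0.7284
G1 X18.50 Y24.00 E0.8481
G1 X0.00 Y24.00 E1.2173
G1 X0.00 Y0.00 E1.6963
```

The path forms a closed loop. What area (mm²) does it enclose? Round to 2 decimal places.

Apply the shoelace formula to the sequence of (X, Y) vertices; enclosed area = 183.00 mm².

183.00 mm²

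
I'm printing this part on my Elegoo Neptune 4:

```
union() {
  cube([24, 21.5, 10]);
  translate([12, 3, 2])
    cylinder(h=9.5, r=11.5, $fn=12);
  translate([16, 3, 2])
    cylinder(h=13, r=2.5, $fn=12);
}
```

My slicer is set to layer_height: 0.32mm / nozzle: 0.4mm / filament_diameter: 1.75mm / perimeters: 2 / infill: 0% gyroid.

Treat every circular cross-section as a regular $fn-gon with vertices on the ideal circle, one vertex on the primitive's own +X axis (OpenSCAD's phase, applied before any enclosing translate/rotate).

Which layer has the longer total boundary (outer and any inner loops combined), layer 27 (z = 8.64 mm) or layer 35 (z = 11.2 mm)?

layer 27 (z = 8.64 mm)

Layer 27 (z = 8.64): the cube is present — its section is the full 24×21.5 rectangle (perimeter 91.00 mm); the cylinder at (12, 3): section is a regular 12-gon, circumradius r=11.5 (perimeter = 2·12·11.500·sin(180°/12) = 71.43 mm); the r=2.5 cylinder at (16, 3) gives a regular 12-gon of circumradius 2.5 (constant along its height) (perimeter = 2·12·2.500·sin(180°/12) = 15.53 mm); Taking the union: the regions partially overlap (shared area 283.71 mm²), so the edge portions inside another operand are dropped and the merged outline is re-measured after clipping — boundary = 99.11 mm. So its perimeter = 99.11 mm. Layer 35 (z = 11.2): the cube is not intersected at this z (z outside [0, 10]); the cylinder at (12, 3): section is a regular 12-gon, circumradius r=11.5 (perimeter = 2·12·11.500·sin(180°/12) = 71.43 mm); the r=2.5 cylinder at (16, 3) contributes a regular 12-gon of circumradius 2.5 (perimeter = 2·12·2.500·sin(180°/12) = 15.53 mm); Merging all regions: the r=2.5 cylinder at (16, 3) lies entirely inside the r=11.5 cylinder at (12, 3), so the union is just the r=11.5 cylinder at (12, 3) — boundary = 71.43 mm. So its perimeter = 71.43 mm. Layer 27 is larger (99.11 vs 71.43 mm).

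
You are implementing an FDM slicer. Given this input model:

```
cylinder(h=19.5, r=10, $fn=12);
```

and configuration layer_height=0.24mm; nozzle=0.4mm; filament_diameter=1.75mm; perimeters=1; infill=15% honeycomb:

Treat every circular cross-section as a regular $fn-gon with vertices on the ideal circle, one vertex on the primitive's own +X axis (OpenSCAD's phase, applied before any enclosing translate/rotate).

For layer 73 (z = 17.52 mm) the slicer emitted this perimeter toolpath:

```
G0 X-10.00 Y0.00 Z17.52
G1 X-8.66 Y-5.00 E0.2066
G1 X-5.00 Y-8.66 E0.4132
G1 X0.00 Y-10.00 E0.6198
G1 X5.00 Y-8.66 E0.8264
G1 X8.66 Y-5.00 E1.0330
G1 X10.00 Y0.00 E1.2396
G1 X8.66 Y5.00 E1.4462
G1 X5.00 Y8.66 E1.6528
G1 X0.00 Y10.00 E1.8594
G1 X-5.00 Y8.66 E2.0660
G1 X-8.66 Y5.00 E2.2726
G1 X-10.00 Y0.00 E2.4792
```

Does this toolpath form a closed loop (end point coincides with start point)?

yes

Start point (G0): (-10.00, 0.00). End point (last G1): the path returns to the start — closed.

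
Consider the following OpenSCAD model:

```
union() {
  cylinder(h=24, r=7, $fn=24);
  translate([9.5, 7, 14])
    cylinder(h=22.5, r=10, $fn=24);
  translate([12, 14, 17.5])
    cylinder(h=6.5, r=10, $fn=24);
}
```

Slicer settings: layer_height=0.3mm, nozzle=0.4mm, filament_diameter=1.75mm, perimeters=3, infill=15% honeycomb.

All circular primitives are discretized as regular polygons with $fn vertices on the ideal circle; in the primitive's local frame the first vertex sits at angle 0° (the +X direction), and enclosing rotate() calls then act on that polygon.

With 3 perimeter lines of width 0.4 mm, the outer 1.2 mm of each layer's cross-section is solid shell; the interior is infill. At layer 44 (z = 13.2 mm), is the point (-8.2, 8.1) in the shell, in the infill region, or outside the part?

At z = 13.2 mm: the r=7 cylinder contributes a regular 24-gon of circumradius 7; the cylinder at (9.5, 7) is not intersected at this z (z outside [14, 36.5]); the cylinder at (12, 14) does not reach this height (z outside [17.5, 24]); Taking the union: only the r=7 cylinder is present, so the union is just that shape — 1 connected region. Overall, the cross-section is a single solid region. The nearest boundary edge runs (-3.50, 6.06)→(-4.95, 4.95); distance from the point to it = 4.53 mm. The point is not inside any of the regions above, so it lies outside the cross-section (4.53 mm from the nearest boundary).

outside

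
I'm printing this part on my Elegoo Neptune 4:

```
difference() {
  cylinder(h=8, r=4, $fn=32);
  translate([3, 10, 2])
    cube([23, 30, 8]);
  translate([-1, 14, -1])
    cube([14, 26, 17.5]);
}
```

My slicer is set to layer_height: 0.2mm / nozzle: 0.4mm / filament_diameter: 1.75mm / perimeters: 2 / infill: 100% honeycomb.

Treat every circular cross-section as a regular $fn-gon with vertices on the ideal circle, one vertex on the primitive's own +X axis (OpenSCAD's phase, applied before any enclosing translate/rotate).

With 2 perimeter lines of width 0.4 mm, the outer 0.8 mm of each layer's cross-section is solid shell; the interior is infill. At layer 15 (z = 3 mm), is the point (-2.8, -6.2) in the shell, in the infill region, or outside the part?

outside

At z = 3 mm: the cylinder: section is a regular 32-gon, circumradius r=4; the cube at (3, 10) is present — its section is the full 23×30 rectangle; the cube at (-1, 14) is present — its section is the full 14×26 rectangle; Taking the first minus the rest: starting from the r=4 cylinder, the 23×30 cube at (3, 10) misses the remaining region (no effect); the 14×26 cube at (-1, 14) misses the remaining region (no effect) — 1 connected region. Overall, the cross-section is a single solid region. The nearest boundary edge runs (-0.78, -3.92)→(-1.53, -3.70); distance from the point to it = 2.81 mm. The point is not inside any of the regions above, so it lies outside the cross-section (2.81 mm from the nearest boundary).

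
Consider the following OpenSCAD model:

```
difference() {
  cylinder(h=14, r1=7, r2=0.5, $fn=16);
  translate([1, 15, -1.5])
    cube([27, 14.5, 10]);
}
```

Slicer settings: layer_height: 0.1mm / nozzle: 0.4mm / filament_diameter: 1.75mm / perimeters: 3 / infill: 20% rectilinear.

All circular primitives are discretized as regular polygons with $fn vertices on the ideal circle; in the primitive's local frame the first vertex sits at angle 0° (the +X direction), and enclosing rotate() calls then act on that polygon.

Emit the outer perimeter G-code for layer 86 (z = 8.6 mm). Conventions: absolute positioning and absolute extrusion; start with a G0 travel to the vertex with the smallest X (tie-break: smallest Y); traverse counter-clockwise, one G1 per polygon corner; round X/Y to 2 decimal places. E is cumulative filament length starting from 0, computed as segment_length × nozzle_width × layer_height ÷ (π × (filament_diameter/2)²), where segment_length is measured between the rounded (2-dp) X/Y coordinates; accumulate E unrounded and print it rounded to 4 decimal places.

At z = 8.6 mm: the cone contributes a regular 16-gon of circumradius 3.007 (interpolated between r1=7 and r2=0.5 at t=0.614); the cube at (1, 15) is absent (z outside [-1.5, 8.5]); Taking the first minus the rest: none of the subtracted shapes is present at this height, so the cone is unchanged — 1 connected region. The outline is a single polygon with 16 vertices. Extrusion per mm of travel: 0.4 × 0.1 / (π × 0.875²) = 0.016630. Accumulating E over each segment gives final E = 0.3125.

G0 X-3.01 Y0.00 Z8.60
G1 X-2.78 Y-1.15 E0.0195
G1 X-2.13 Y-2.13 E0.0391
G1 X-1.15 Y-2.78 E0.0586
G1 X0.00 Y-3.01 E0.0781
G1 X1.15 Y-2.78 E0.0976
G1 X2.13 Y-2.13 E0.1172
G1 X2.78 Y-1.15 E0.1367
G1 X3.01 Y0.00 E0.1562
G1 X2.78 Y1.15 E0.1757
G1 X2.13 Y2.13 E0.1953
G1 X1.15 Y2.78 E0.2149
G1 X0.00 Y3.01 E0.2344
G1 X-1.15 Y2.78 E0.2539
G1 X-2.13 Y2.13 E0.2734
G1 X-2.78 Y1.15 E0.2930
G1 X-3.01 Y0.00 E0.3125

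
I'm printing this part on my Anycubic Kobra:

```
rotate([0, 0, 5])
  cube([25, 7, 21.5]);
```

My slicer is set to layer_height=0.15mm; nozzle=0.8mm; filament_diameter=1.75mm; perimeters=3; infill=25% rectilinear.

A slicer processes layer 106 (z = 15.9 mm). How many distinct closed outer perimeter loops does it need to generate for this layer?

1

At z = 15.9 mm: the cube is present — its section is the full 25×7 rectangle; (whole slice rotated 5° about Z — lengths, areas and connectivity unchanged). The result has 1 disconnected region.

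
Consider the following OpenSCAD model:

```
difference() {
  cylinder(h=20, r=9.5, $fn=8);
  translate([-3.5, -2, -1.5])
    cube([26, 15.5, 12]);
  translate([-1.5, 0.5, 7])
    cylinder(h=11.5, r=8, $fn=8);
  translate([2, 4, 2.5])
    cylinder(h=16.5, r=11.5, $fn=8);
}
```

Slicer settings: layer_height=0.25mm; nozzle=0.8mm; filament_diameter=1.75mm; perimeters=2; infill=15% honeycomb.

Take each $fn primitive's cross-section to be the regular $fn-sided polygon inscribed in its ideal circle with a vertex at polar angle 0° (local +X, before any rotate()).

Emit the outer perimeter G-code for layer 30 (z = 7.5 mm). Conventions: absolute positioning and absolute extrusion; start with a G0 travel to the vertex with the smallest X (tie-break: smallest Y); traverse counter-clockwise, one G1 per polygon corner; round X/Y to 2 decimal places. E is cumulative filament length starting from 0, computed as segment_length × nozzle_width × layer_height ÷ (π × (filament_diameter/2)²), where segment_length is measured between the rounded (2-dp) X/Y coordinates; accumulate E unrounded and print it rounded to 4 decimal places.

G0 X-9.50 Y0.00 Z7.50
G1 X-6.72 Y-6.72 E0.6047
G1 X0.00 Y-9.50 E1.2094
G1 X6.72 Y-6.72 E1.8141
G1 X7.30 Y-5.30 E1.9416
G1 X2.00 Y-7.50 E2.4188
G1 X0.25 Y-6.78 E2.5761
G1 X-1.50 Y-7.50 E2.7335
G1 X-7.16 Y-5.16 E3.2427
G1 X-9.40 Y0.25 E3.7296
G1 X-9.50 Y0.00 E3.7520

At z = 7.5 mm: the r=9.5 cylinder gives a regular 8-gon of circumradius 9.5 (constant along its height); the cube at (-3.5, -2) (footprint 26×15.5) is included at this height; the r=8 cylinder at (-1.5, 0.5) contributes a regular 8-gon of circumradius 8; the r=11.5 cylinder at (2, 4) gives a regular 8-gon of circumradius 11.5 (constant along its height); Subtracting the remaining from the first: starting from the r=9.5 cylinder, the 26×15.5 cube at (-3.5, -2) partially overlaps it — only the 119.70 mm² overlap (of its 403.00 mm²) is removed, clipping the outline; the r=8 cylinder at (-1.5, 0.5) partially overlaps it — only the 95.68 mm² overlap (of its 181.02 mm²) is removed, clipping the outline; the r=11.5 cylinder at (2, 4) partially overlaps it — only the 18.29 mm² overlap (of its 374.06 mm²) is removed, clipping the outline — 1 connected region. The outline is a single polygon with 10 vertices. Extrusion per mm of travel: 0.8 × 0.25 / (π × 0.875²) = 0.083150. Accumulating E over each segment gives final E = 3.7520.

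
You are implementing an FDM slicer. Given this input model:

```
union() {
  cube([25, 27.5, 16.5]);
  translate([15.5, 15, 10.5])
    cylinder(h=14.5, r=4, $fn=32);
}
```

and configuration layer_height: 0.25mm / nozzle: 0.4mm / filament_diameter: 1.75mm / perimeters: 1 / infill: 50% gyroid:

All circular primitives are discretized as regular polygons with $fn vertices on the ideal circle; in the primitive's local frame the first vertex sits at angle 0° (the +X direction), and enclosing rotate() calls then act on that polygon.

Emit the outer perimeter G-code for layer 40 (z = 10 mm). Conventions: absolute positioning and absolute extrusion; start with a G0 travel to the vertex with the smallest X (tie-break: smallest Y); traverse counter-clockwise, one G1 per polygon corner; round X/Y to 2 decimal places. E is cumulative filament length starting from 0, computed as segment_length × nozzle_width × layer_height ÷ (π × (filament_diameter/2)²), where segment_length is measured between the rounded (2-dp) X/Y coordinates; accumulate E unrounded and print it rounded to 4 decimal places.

At z = 10 mm: the 25×27.5 cube contributes its full rectangle; the cylinder at (15.5, 15) is absent (z outside [10.5, 25]); Taking the union: only the 25×27.5 cube is present, so the union is just that shape — 1 connected region. The outline is a single polygon with 4 vertices. Extrusion per mm of travel: 0.4 × 0.25 / (π × 0.875²) = 0.041575. Accumulating E over each segment gives final E = 4.3654.

G0 X0.00 Y0.00 Z10.00
G1 X25.00 Y0.00 E1.0394
G1 X25.00 Y27.50 E2.1827
G1 X0.00 Y27.50 E3.2221
G1 X0.00 Y0.00 E4.3654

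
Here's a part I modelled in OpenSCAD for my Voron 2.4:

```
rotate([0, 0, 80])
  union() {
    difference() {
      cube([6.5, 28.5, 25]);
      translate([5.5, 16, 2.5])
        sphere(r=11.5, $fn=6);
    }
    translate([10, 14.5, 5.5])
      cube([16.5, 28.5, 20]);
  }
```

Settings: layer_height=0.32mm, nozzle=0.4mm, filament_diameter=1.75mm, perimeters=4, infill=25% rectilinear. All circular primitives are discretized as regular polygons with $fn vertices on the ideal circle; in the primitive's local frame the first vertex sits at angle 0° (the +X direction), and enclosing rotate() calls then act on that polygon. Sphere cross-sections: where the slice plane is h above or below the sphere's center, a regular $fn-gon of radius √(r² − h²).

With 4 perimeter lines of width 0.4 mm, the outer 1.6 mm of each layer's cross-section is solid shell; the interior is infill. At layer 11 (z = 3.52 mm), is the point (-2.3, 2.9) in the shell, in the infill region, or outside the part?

infill

At z = 3.52 mm: the cube is present — its section is the full 6.5×28.5 rectangle; the r=11.5 sphere at (5.5, 16) slices to a regular 6-gon of circumradius 11.455 (√(r²−h²) with h=1.02 from center); Subtracting the remaining from the first: starting from the 6.5×28.5 cube, the r=11.5 sphere at (5.5, 16) partially overlaps it — only the 128.96 mm² overlap (of its 340.89 mm²) is removed, clipping the outline — 2 connected regions; the cube at (10, 14.5) is absent (z outside [5.5, 25.5]); Taking the union: only that combined region is present, so the union is just that shape — 2 connected regions; (rotated 80° about Z; rotation is an isometry so areas/perimeters/island counts are preserved). Overall, the cross-section has 2 separate islands. Undo the 80° rotation: the query point maps to (2.457, 2.769) in the un-rotated model frame. The nearest boundary edge runs (0.00, 0.00)→(0.00, 6.08); distance from the point to it = 2.46 mm. (Shell/infill is judged within the island containing the point — the largest one.) The point is inside the cross-section and 2.46 mm from the nearest boundary — more than the 1.6 mm shell width (4 × 0.4), so it's in the infill interior.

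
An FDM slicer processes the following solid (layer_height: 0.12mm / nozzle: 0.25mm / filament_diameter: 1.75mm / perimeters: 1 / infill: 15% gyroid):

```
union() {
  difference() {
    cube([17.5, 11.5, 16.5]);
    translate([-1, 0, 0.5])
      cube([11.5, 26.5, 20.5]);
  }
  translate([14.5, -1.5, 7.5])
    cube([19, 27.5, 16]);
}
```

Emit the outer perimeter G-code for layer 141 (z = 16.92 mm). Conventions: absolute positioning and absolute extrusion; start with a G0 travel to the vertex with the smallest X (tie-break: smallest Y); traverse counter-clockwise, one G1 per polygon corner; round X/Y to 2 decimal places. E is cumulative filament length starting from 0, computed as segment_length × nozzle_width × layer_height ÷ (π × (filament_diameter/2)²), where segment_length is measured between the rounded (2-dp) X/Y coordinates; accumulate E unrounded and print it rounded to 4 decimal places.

At z = 16.92 mm: the cube does not reach this height (z outside [0, 16.5]); the cube at (-1, 0) is present — its section is the full 11.5×26.5 rectangle; Subtracting the remaining from the first: the first operand is absent here, so nothing remains; the cube at (14.5, -1.5) is present — its section is the full 19×27.5 rectangle; Combining (union): only the 19×27.5 cube at (14.5, -1.5) is present, so the union is just that shape — 1 connected region. The outline is a single polygon with 4 vertices. Extrusion per mm of travel: 0.25 × 0.12 / (π × 0.875²) = 0.012473. Accumulating E over each segment gives final E = 1.1599.

G0 X14.50 Y-1.50 Z16.92
G1 X33.50 Y-1.50 E0.2370
G1 X33.50 Y26.00 E0.5800
G1 X14.50 Y26.00 E0.8170
G1 X14.50 Y-1.50 E1.1599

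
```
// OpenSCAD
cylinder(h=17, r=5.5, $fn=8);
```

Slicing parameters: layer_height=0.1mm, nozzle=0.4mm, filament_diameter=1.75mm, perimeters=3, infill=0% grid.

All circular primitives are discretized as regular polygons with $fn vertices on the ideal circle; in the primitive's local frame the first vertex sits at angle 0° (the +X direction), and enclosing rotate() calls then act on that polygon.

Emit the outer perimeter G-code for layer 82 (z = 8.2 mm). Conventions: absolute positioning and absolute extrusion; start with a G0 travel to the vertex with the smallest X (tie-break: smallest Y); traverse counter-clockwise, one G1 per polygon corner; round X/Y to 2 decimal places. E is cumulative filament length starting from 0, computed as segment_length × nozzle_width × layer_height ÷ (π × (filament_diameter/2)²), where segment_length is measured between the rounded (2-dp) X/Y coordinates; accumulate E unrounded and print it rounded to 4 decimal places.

G0 X-5.50 Y0.00 Z8.20
G1 X-3.89 Y-3.89 E0.0700
G1 X0.00 Y-5.50 E0.1400
G1 X3.89 Y-3.89 E0.2100
G1 X5.50 Y0.00 E0.2801
G1 X3.89 Y3.89 E0.3501
G1 X0.00 Y5.50 E0.4201
G1 X-3.89 Y3.89 E0.4901
G1 X-5.50 Y0.00 E0.5601

At z = 8.2 mm: the cylinder: section is a regular 8-gon, circumradius r=5.5. The outline is a single polygon with 8 vertices. Extrusion per mm of travel: 0.4 × 0.1 / (π × 0.875²) = 0.016630. Accumulating E over each segment gives final E = 0.5601.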